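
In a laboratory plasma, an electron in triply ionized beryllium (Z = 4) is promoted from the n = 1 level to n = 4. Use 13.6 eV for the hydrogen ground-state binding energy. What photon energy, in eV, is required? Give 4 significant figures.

The Bohr energies scale as Z², so for Z = 4: E_n = −217.6/n² eV.
E_4 = −217.6/16 = −13.60 eV and E_1 = −217.6/1 = −217.6 eV.
The photon energy is |E_4 − E_1| = 204.0 eV.

204.0 eV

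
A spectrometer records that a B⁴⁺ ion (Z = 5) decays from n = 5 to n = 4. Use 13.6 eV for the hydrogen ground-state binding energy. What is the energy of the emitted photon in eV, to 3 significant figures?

The Bohr energies scale as Z², so for Z = 5: E_n = −340.0/n² eV.
E_5 = −340.0/25 = −13.60 eV and E_4 = −340.0/16 = −21.25 eV.
The photon energy is |E_5 − E_4| = 7.65 eV.

7.65 eV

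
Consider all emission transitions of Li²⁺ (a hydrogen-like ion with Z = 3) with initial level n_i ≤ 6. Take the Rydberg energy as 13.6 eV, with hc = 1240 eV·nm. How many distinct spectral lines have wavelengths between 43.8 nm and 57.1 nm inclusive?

Enumerate all n_i → n_f pairs with 1 ≤ n_f < n_i ≤ 6 and compute λ = 1240 / [13.6·9·(1/n_f² − 1/n_i²)].
Lines falling in [43.8, 57.1] nm: 6→2 (45.59 nm), 5→2 (48.24 nm), 4→2 (54.03 nm).

3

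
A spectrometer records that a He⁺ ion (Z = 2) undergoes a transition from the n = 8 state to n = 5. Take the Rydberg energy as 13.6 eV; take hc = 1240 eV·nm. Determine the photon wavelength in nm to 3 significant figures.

For Z = 2 the level energies scale as Z², so the effective Rydberg energy is 13.6 × 4 = 54.40 eV.
ΔE = 54.40 × (1/5² − 1/8²) = 54.40 × 0.02438 = 1.326 eV.
λ = hc/ΔE = 1240 / 1.326 = 935 nm.

935 nm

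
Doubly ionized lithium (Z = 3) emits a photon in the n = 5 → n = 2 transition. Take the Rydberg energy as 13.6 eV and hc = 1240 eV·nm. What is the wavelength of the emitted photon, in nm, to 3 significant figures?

48.2 nm

For Z = 3 the level energies scale as Z², so the effective Rydberg energy is 13.6 × 9 = 122.4 eV.
ΔE = 122.4 × (1/2² − 1/5²) = 122.4 × 0.2100 = 25.70 eV.
λ = hc/ΔE = 1240 / 25.70 = 48.2 nm.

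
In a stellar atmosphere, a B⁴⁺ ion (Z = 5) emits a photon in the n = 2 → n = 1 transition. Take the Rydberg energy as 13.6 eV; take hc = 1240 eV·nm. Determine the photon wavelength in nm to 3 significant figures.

4.86 nm

For Z = 5 the level energies scale as Z², so the effective Rydberg energy is 13.6 × 25 = 340.0 eV.
ΔE = 340.0 × (1/1² − 1/2²) = 340.0 × 0.7500 = 255.0 eV.
λ = hc/ΔE = 1240 / 255.0 = 4.86 nm.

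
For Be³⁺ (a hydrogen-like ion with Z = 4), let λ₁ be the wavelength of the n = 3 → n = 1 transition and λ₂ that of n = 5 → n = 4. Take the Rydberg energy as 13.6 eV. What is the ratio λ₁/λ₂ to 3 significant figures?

0.0253

λ ∝ 1/ΔE ∝ 1/(1/n_f² − 1/n_i²), and the Z² and hc factors cancel in the ratio.
λ₁/λ₂ = (1/4² − 1/5²)/(1/1² − 1/3²) = 0.02250/0.8889 = 0.0253.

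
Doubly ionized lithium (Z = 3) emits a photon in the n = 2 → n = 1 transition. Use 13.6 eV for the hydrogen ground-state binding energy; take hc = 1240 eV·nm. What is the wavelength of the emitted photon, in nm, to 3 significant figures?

For Z = 3 the level energies scale as Z², so the effective Rydberg energy is 13.6 × 9 = 122.4 eV.
ΔE = 122.4 × (1/1² − 1/2²) = 122.4 × 0.7500 = 91.80 eV.
λ = hc/ΔE = 1240 / 91.80 = 13.5 nm.

13.5 nm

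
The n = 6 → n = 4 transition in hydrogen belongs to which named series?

Brackett

The series is set by the lower level: n_f = 4 is the Brackett series.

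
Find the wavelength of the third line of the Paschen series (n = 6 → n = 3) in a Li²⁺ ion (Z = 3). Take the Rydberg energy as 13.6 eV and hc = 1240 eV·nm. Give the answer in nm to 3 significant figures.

The Paschen series terminates on n_f = 3; the third line has n_i = 3+3 = 6.
ΔE = 122.4 × (1/3² − 1/6²) = 10.20 eV.
λ = 1240 / 10.20 = 122 nm.

122 nm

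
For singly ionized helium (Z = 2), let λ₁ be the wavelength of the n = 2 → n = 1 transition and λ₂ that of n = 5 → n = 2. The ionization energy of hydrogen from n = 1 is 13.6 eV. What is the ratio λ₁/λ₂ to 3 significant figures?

λ ∝ 1/ΔE ∝ 1/(1/n_f² − 1/n_i²), and the Z² and hc factors cancel in the ratio.
λ₁/λ₂ = (1/2² − 1/5²)/(1/1² − 1/2²) = 0.2100/0.7500 = 0.280.

0.280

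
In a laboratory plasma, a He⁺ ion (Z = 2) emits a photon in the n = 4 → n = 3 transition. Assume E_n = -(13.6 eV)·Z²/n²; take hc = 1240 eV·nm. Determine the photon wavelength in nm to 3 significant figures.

For Z = 2 the level energies scale as Z², so the effective Rydberg energy is 13.6 × 4 = 54.40 eV.
ΔE = 54.40 × (1/3² − 1/4²) = 54.40 × 0.04861 = 2.644 eV.
λ = hc/ΔE = 1240 / 2.644 = 469 nm.

469 nm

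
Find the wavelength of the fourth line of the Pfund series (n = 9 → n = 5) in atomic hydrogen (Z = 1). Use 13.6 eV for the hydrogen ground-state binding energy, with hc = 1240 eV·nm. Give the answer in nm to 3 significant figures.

3300 nm

The Pfund series terminates on n_f = 5; the fourth line has n_i = 5+4 = 9.
ΔE = 13.60 × (1/5² − 1/9²) = 0.3761 eV.
λ = 1240 / 0.3761 = 3300 nm.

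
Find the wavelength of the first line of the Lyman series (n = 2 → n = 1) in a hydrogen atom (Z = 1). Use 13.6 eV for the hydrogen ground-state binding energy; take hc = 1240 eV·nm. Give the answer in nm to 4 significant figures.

121.6 nm

The Lyman series terminates on n_f = 1; the first line has n_i = 1+1 = 2.
ΔE = 13.60 × (1/1² − 1/2²) = 10.20 eV.
λ = 1240 / 10.20 = 121.6 nm.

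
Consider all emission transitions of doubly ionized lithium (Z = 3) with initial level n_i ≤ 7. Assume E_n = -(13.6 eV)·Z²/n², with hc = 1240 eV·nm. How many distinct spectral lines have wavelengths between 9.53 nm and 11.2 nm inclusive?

4

Enumerate all n_i → n_f pairs with 1 ≤ n_f < n_i ≤ 7 and compute λ = 1240 / [13.6·9·(1/n_f² − 1/n_i²)].
Lines falling in [9.53, 11.2] nm: 7→1 (10.34 nm), 6→1 (10.42 nm), 5→1 (10.55 nm), 4→1 (10.81 nm).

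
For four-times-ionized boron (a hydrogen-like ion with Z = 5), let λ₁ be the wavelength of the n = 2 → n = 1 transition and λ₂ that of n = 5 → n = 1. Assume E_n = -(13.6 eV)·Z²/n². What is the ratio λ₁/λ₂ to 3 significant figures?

1.28

λ ∝ 1/ΔE ∝ 1/(1/n_f² − 1/n_i²), and the Z² and hc factors cancel in the ratio.
λ₁/λ₂ = (1/1² − 1/5²)/(1/1² − 1/2²) = 0.9600/0.7500 = 1.28.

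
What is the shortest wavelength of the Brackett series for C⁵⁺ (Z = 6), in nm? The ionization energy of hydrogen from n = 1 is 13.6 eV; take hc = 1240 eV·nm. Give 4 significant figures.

The Brackett series has lower level n_f = 4; the series limit corresponds to n_i → ∞.
ΔE_max = 13.6 × 36 / 4² = 30.60 eV.
λ_min = 1240 / 30.60 = 40.52 nm.

40.52 nm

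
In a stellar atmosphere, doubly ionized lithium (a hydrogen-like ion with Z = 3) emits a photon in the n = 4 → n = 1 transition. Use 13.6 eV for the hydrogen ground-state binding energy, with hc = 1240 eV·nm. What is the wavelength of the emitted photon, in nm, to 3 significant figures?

For Z = 3 the level energies scale as Z², so the effective Rydberg energy is 13.6 × 9 = 122.4 eV.
ΔE = 122.4 × (1/1² − 1/4²) = 122.4 × 0.9375 = 114.8 eV.
λ = hc/ΔE = 1240 / 114.8 = 10.8 nm.

10.8 nm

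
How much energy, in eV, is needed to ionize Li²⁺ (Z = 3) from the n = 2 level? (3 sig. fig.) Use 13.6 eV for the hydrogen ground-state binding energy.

30.6 eV

E_n = −13.6 Z²/n² = −122.4/n² eV for Z = 3.
E_2 = −122.4/4 = −30.6 eV, so ionization (to E = 0) requires 30.6 eV.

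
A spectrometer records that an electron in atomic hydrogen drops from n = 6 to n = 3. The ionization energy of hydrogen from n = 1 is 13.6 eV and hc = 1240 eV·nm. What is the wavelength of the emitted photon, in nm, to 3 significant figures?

1090 nm

ΔE = 13.60 × (1/3² − 1/6²) = 13.60 × 0.08333 = 1.133 eV.
λ = hc/ΔE = 1240 / 1.133 = 1090 nm.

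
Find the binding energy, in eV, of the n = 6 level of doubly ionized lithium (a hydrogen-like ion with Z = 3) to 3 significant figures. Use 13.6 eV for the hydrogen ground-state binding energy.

3.40 eV

E_n = −13.6 Z²/n² = −122.4/n² eV for Z = 3.
E_6 = −122.4/36 = −3.40 eV, so ionization (to E = 0) requires 3.40 eV.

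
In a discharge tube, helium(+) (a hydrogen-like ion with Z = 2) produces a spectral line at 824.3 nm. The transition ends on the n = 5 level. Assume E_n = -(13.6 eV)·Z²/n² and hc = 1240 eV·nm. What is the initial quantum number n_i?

n_i = 9

The photon energy is ΔE = hc/λ = 1240 / 824.3 = 1.504 eV.
With Z = 2, ΔE = 54.40 × (1/n_f² − 1/n_i²), so 1/n_f² − 1/n_i² = 0.02765.
With n_f = 5: 1/n_i² = 1/25 − 0.02765 = 0.01235, so n_i ≈ 9.00.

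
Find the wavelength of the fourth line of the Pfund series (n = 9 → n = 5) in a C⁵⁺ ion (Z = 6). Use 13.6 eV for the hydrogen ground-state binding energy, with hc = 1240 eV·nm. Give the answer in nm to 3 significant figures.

91.6 nm

The Pfund series terminates on n_f = 5; the fourth line has n_i = 5+4 = 9.
ΔE = 489.6 × (1/5² − 1/9²) = 13.54 eV.
λ = 1240 / 13.54 = 91.6 nm.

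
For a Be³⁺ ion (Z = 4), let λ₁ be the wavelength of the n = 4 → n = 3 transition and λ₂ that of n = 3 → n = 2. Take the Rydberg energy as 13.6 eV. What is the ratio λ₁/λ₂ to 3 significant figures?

λ ∝ 1/ΔE ∝ 1/(1/n_f² − 1/n_i²), and the Z² and hc factors cancel in the ratio.
λ₁/λ₂ = (1/2² − 1/3²)/(1/3² − 1/4²) = 0.1389/0.04861 = 2.86.

2.86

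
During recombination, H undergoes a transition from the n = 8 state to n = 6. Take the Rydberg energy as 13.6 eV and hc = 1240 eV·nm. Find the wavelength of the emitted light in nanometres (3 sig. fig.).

ΔE = 13.60 × (1/6² − 1/8²) = 13.60 × 0.01215 = 0.1653 eV.
λ = hc/ΔE = 1240 / 0.1653 = 7500 nm.

7500 nm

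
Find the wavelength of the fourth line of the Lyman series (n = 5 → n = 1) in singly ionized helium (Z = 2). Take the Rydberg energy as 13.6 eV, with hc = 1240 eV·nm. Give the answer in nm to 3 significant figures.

23.7 nm

The Lyman series terminates on n_f = 1; the fourth line has n_i = 1+4 = 5.
ΔE = 54.40 × (1/1² − 1/5²) = 52.22 eV.
λ = 1240 / 52.22 = 23.7 nm.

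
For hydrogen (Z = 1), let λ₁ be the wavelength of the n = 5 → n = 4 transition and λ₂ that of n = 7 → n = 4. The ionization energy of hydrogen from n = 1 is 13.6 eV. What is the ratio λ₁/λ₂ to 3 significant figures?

λ ∝ 1/ΔE ∝ 1/(1/n_f² − 1/n_i²), and the Z² and hc factors cancel in the ratio.
λ₁/λ₂ = (1/4² − 1/7²)/(1/4² − 1/5²) = 0.04209/0.02250 = 1.87.

1.87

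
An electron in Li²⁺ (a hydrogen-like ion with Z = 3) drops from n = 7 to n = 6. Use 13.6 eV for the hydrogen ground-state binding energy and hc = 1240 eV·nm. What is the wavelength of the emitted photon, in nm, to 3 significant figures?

For Z = 3 the level energies scale as Z², so the effective Rydberg energy is 13.6 × 9 = 122.4 eV.
ΔE = 122.4 × (1/6² − 1/7²) = 122.4 × 0.007370 = 0.9020 eV.
λ = hc/ΔE = 1240 / 0.9020 = 1370 nm.

1370 nm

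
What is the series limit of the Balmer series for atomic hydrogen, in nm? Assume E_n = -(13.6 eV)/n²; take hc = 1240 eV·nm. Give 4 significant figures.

364.7 nm

The Balmer series has lower level n_f = 2; the series limit corresponds to n_i → ∞.
ΔE_max = 13.6 × 1 / 2² = 3.400 eV.
λ_min = 1240 / 3.400 = 364.7 nm.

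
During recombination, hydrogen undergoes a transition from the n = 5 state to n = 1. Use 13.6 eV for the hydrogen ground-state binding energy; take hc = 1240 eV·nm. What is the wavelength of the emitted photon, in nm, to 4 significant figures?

ΔE = 13.60 × (1/1² − 1/5²) = 13.60 × 0.9600 = 13.06 eV.
λ = hc/ΔE = 1240 / 13.06 = 94.98 nm.
This line belongs to the Lyman series.

94.98 nm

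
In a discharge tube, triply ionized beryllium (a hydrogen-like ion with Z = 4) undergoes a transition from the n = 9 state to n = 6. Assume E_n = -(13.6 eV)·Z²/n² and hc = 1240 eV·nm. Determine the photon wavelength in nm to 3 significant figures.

For Z = 4 the level energies scale as Z², so the effective Rydberg energy is 13.6 × 16 = 217.6 eV.
ΔE = 217.6 × (1/6² − 1/9²) = 217.6 × 0.01543 = 3.358 eV.
λ = hc/ΔE = 1240 / 3.358 = 369 nm.

369 nm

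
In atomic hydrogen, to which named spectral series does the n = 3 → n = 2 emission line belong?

Balmer

The series is set by the lower level: n_f = 2 is the Balmer series.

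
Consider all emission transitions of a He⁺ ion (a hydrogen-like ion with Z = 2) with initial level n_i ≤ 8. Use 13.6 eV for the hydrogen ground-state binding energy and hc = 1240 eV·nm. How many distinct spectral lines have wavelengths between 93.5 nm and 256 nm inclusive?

Enumerate all n_i → n_f pairs with 1 ≤ n_f < n_i ≤ 8 and compute λ = 1240 / [13.6·4·(1/n_f² − 1/n_i²)].
Lines falling in [93.5, 256] nm: 8→2 (97.25 nm), 7→2 (99.28 nm), 6→2 (102.6 nm), 5→2 (108.5 nm), 4→2 (121.6 nm), 3→2 (164.1 nm), 8→3 (238.7 nm), 7→3 (251.3 nm).

8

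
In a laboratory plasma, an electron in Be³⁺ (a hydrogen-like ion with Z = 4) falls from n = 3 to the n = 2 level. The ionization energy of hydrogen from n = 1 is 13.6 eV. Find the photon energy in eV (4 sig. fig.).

The Bohr energies scale as Z², so for Z = 4: E_n = −217.6/n² eV.
E_3 = −217.6/9 = −24.18 eV and E_2 = −217.6/4 = −54.40 eV.
The photon energy is |E_3 − E_2| = 30.22 eV.

30.22 eV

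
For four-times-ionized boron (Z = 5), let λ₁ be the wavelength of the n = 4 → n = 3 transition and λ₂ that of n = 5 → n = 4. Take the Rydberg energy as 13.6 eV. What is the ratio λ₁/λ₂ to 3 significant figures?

λ ∝ 1/ΔE ∝ 1/(1/n_f² − 1/n_i²), and the Z² and hc factors cancel in the ratio.
λ₁/λ₂ = (1/4² − 1/5²)/(1/3² − 1/4²) = 0.02250/0.04861 = 0.463.

0.463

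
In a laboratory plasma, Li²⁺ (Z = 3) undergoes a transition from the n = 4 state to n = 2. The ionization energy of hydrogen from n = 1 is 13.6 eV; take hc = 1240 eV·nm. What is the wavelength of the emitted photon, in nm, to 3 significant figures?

For Z = 3 the level energies scale as Z², so the effective Rydberg energy is 13.6 × 9 = 122.4 eV.
ΔE = 122.4 × (1/2² − 1/4²) = 122.4 × 0.1875 = 22.95 eV.
λ = hc/ΔE = 1240 / 22.95 = 54.0 nm.

54.0 nm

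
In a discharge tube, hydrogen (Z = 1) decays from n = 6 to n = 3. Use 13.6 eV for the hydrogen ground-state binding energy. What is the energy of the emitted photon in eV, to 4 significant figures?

1.133 eV

E_6 = −13.60/36 = −0.3778 eV and E_3 = −13.60/9 = −1.511 eV.
The photon energy is |E_6 − E_3| = 1.133 eV.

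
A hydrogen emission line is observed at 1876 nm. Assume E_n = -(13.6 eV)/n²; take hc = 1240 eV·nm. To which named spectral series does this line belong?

Paschen

ΔE = 1240/1876 = 0.6610 eV.
This matches 13.6 × (1/3² − 1/4²), so n_f = 3: the Paschen series.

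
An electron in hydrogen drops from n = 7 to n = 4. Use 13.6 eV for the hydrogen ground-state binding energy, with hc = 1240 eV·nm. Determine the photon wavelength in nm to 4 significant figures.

2166 nm

ΔE = 13.60 × (1/4² − 1/7²) = 13.60 × 0.04209 = 0.5724 eV.
λ = hc/ΔE = 1240 / 0.5724 = 2166 nm.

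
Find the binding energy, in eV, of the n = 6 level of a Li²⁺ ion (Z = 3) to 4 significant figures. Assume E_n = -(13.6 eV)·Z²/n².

E_n = −13.6 Z²/n² = −122.4/n² eV for Z = 3.
E_6 = −122.4/36 = −3.400 eV, so ionization (to E = 0) requires 3.400 eV.

3.400 eV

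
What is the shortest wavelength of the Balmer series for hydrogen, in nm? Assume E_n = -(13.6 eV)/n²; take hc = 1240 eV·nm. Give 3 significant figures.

365 nm

The Balmer series has lower level n_f = 2; the series limit corresponds to n_i → ∞.
ΔE_max = 13.6 × 1 / 2² = 3.400 eV.
λ_min = 1240 / 3.400 = 365 nm.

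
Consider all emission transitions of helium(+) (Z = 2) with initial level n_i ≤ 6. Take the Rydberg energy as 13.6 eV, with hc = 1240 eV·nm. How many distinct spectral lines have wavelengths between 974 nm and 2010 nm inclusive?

2

Enumerate all n_i → n_f pairs with 1 ≤ n_f < n_i ≤ 6 and compute λ = 1240 / [13.6·4·(1/n_f² − 1/n_i²)].
Lines falling in [974, 2010] nm: 5→4 (1013 nm), 6→5 (1865 nm).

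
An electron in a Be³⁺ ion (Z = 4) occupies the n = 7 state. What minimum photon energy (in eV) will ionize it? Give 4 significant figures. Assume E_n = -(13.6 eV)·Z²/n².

4.441 eV

E_n = −13.6 Z²/n² = −217.6/n² eV for Z = 4.
E_7 = −217.6/49 = −4.441 eV, so ionization (to E = 0) requires 4.441 eV.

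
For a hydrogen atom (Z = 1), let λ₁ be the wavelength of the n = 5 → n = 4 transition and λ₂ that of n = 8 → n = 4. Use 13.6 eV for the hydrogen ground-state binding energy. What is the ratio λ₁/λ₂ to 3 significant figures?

λ ∝ 1/ΔE ∝ 1/(1/n_f² − 1/n_i²), and the Z² and hc factors cancel in the ratio.
λ₁/λ₂ = (1/4² − 1/8²)/(1/4² − 1/5²) = 0.04688/0.02250 = 2.08.

2.08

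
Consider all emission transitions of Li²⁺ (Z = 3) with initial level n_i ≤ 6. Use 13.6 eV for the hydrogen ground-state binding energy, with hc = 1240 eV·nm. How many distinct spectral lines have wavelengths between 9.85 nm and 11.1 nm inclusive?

Enumerate all n_i → n_f pairs with 1 ≤ n_f < n_i ≤ 6 and compute λ = 1240 / [13.6·9·(1/n_f² − 1/n_i²)].
Lines falling in [9.85, 11.1] nm: 6→1 (10.42 nm), 5→1 (10.55 nm), 4→1 (10.81 nm).

3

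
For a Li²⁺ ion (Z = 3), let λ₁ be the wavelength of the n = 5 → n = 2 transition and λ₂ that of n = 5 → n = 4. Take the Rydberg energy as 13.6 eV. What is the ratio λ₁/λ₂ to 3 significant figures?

λ ∝ 1/ΔE ∝ 1/(1/n_f² − 1/n_i²), and the Z² and hc factors cancel in the ratio.
λ₁/λ₂ = (1/4² − 1/5²)/(1/2² − 1/5²) = 0.02250/0.2100 = 0.107.

0.107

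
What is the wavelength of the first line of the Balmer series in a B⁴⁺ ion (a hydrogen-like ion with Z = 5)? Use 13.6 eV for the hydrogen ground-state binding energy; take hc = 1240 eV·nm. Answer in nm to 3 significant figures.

26.3 nm

The Balmer series terminates on n_f = 2; the first line has n_i = 2+1 = 3.
ΔE = 340.0 × (1/2² − 1/3²) = 47.22 eV.
λ = 1240 / 47.22 = 26.3 nm.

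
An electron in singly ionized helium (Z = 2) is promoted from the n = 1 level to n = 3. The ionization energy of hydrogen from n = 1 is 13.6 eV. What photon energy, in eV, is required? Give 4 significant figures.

The Bohr energies scale as Z², so for Z = 2: E_n = −54.40/n² eV.
E_3 = −54.40/9 = −6.044 eV and E_1 = −54.40/1 = −54.40 eV.
The photon energy is |E_3 − E_1| = 48.36 eV.

48.36 eV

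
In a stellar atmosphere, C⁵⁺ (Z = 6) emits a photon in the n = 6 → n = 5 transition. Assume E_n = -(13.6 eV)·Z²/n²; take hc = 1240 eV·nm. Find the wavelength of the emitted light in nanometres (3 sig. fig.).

207 nm

For Z = 6 the level energies scale as Z², so the effective Rydberg energy is 13.6 × 36 = 489.6 eV.
ΔE = 489.6 × (1/5² − 1/6²) = 489.6 × 0.01222 = 5.984 eV.
λ = hc/ΔE = 1240 / 5.984 = 207 nm.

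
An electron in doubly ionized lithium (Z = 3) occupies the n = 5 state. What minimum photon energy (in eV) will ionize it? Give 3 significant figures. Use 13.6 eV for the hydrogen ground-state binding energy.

E_n = −13.6 Z²/n² = −122.4/n² eV for Z = 3.
E_5 = −122.4/25 = −4.90 eV, so ionization (to E = 0) requires 4.90 eV.

4.90 eV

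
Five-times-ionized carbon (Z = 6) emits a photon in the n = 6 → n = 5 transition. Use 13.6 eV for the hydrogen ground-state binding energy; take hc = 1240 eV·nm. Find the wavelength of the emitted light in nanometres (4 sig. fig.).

207.2 nm

For Z = 6 the level energies scale as Z², so the effective Rydberg energy is 13.6 × 36 = 489.6 eV.
ΔE = 489.6 × (1/5² − 1/6²) = 489.6 × 0.01222 = 5.984 eV.
λ = hc/ΔE = 1240 / 5.984 = 207.2 nm.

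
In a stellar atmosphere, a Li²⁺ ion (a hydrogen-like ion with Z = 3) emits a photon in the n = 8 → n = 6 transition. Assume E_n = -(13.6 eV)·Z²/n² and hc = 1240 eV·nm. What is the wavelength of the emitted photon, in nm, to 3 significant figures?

For Z = 3 the level energies scale as Z², so the effective Rydberg energy is 13.6 × 9 = 122.4 eV.
ΔE = 122.4 × (1/6² − 1/8²) = 122.4 × 0.01215 = 1.488 eV.
λ = hc/ΔE = 1240 / 1.488 = 834 nm.

834 nm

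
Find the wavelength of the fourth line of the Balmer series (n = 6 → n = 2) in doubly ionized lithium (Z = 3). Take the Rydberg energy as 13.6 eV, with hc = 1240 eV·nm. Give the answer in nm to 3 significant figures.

The Balmer series terminates on n_f = 2; the fourth line has n_i = 2+4 = 6.
ΔE = 122.4 × (1/2² − 1/6²) = 27.20 eV.
λ = 1240 / 27.20 = 45.6 nm.

45.6 nm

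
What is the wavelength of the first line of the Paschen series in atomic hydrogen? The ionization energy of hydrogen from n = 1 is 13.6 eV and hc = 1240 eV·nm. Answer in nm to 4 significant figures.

The Paschen series terminates on n_f = 3; the first line has n_i = 3+1 = 4.
ΔE = 13.60 × (1/3² − 1/4²) = 0.6611 eV.
λ = 1240 / 0.6611 = 1876 nm.

1876 nm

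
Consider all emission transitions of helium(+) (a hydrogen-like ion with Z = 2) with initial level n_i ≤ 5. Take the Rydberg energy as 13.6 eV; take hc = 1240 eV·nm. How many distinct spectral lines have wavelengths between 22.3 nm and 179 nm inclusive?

Enumerate all n_i → n_f pairs with 1 ≤ n_f < n_i ≤ 5 and compute λ = 1240 / [13.6·4·(1/n_f² − 1/n_i²)].
Lines falling in [22.3, 179] nm: 5→1 (23.74 nm), 4→1 (24.31 nm), 3→1 (25.64 nm), 2→1 (30.39 nm), 5→2 (108.5 nm), 4→2 (121.6 nm), 3→2 (164.1 nm).

7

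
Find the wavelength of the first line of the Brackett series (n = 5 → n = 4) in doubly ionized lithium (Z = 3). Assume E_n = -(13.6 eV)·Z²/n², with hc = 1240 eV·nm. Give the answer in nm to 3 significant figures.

450 nm

The Brackett series terminates on n_f = 4; the first line has n_i = 4+1 = 5.
ΔE = 122.4 × (1/4² − 1/5²) = 2.754 eV.
λ = 1240 / 2.754 = 450 nm.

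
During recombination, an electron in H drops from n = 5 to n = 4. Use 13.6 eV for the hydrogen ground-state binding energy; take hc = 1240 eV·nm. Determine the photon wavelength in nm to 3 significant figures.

ΔE = 13.60 × (1/4² − 1/5²) = 13.60 × 0.02250 = 0.3060 eV.
λ = hc/ΔE = 1240 / 0.3060 = 4050 nm.

4050 nm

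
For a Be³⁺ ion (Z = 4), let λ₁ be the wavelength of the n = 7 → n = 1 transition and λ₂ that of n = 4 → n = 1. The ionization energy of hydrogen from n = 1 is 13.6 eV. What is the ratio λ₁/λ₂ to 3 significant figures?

0.957

λ ∝ 1/ΔE ∝ 1/(1/n_f² − 1/n_i²), and the Z² and hc factors cancel in the ratio.
λ₁/λ₂ = (1/1² − 1/4²)/(1/1² − 1/7²) = 0.9375/0.9796 = 0.957.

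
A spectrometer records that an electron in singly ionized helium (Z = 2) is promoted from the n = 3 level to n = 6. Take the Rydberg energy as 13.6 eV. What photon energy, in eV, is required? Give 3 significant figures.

The Bohr energies scale as Z², so for Z = 2: E_n = −54.40/n² eV.
E_6 = −54.40/36 = −1.511 eV and E_3 = −54.40/9 = −6.044 eV.
The photon energy is |E_6 − E_3| = 4.53 eV.

4.53 eV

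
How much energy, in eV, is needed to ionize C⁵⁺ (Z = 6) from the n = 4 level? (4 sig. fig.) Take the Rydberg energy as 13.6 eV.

E_n = −13.6 Z²/n² = −489.6/n² eV for Z = 6.
E_4 = −489.6/16 = −30.60 eV, so ionization (to E = 0) requires 30.60 eV.

30.60 eV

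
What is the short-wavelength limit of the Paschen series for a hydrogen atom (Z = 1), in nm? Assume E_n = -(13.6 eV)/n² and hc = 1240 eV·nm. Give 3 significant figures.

821 nm

The Paschen series has lower level n_f = 3; the series limit corresponds to n_i → ∞.
ΔE_max = 13.6 × 1 / 3² = 1.511 eV.
λ_min = 1240 / 1.511 = 821 nm.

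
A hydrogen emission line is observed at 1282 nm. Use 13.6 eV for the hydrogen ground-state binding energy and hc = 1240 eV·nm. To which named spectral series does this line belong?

Paschen

ΔE = 1240/1282 = 0.9672 eV.
This matches 13.6 × (1/3² − 1/5²), so n_f = 3: the Paschen series.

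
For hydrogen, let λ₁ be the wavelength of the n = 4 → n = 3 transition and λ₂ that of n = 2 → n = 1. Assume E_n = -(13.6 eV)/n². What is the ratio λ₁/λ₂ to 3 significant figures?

15.4

λ ∝ 1/ΔE ∝ 1/(1/n_f² − 1/n_i²), and the Z² and hc factors cancel in the ratio.
λ₁/λ₂ = (1/1² − 1/2²)/(1/3² − 1/4²) = 0.7500/0.04861 = 15.4.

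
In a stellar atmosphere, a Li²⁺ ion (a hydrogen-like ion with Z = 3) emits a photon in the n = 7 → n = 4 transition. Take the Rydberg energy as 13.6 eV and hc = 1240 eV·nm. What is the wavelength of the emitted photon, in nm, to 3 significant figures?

For Z = 3 the level energies scale as Z², so the effective Rydberg energy is 13.6 × 9 = 122.4 eV.
ΔE = 122.4 × (1/4² − 1/7²) = 122.4 × 0.04209 = 5.152 eV.
λ = hc/ΔE = 1240 / 5.152 = 241 nm.

241 nm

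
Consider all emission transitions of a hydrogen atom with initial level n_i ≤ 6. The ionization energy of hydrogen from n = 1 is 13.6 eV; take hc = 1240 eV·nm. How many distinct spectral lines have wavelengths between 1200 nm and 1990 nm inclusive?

Enumerate all n_i → n_f pairs with 1 ≤ n_f < n_i ≤ 6 and compute λ = 1240 / [13.6·1·(1/n_f² − 1/n_i²)].
Lines falling in [1200, 1990] nm: 5→3 (1282 nm), 4→3 (1876 nm).

2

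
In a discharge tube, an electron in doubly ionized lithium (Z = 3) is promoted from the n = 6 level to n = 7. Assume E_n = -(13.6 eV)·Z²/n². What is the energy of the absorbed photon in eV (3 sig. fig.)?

0.902 eV

The Bohr energies scale as Z², so for Z = 3: E_n = −122.4/n² eV.
E_7 = −122.4/49 = −2.498 eV and E_6 = −122.4/36 = −3.400 eV.
The photon energy is |E_7 − E_6| = 0.902 eV.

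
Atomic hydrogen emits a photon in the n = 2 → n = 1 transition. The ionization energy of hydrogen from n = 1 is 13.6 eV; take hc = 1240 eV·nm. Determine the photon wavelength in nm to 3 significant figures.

122 nm

ΔE = 13.60 × (1/1² − 1/2²) = 13.60 × 0.7500 = 10.20 eV.
λ = hc/ΔE = 1240 / 10.20 = 122 nm.
This line belongs to the Lyman series.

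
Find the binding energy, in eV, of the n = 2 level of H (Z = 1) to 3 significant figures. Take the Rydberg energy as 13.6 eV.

E_2 = −13.60/4 = −3.40 eV, so ionization (to E = 0) requires 3.40 eV.

3.40 eV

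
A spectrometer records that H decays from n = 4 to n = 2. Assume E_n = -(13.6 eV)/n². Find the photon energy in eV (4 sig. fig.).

2.550 eV

E_4 = −13.60/16 = −0.8500 eV and E_2 = −13.60/4 = −3.400 eV.
The photon energy is |E_4 − E_2| = 2.550 eV.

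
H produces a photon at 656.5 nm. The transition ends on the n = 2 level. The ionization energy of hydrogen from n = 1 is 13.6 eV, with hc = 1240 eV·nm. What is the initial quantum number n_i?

The photon energy is ΔE = hc/λ = 1240 / 656.5 = 1.889 eV.
With Z = 1, ΔE = 13.60 × (1/n_f² − 1/n_i²), so 1/n_f² − 1/n_i² = 0.1389.
With n_f = 2: 1/n_i² = 1/4 − 0.1389 = 0.1111, so n_i ≈ 3.00.

n_i = 3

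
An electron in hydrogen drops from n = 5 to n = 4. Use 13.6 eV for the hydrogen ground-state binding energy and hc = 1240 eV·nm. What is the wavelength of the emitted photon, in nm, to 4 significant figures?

4052 nm

ΔE = 13.60 × (1/4² − 1/5²) = 13.60 × 0.02250 = 0.3060 eV.
λ = hc/ΔE = 1240 / 0.3060 = 4052 nm.
This line belongs to the Brackett series.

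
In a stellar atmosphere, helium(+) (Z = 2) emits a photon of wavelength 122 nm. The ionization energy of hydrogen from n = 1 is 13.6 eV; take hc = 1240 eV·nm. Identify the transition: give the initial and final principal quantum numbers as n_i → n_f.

The photon energy is ΔE = hc/λ = 1240 / 122 = 10.16 eV.
With Z = 2, ΔE = 54.40 × (1/n_f² − 1/n_i²), so 1/n_f² − 1/n_i² = 0.1868.
Trying n_f = 2 gives 1/n_i² = 0.06316, i.e. n_i ≈ 4; this pair matches.

n_i = 4, n_f = 2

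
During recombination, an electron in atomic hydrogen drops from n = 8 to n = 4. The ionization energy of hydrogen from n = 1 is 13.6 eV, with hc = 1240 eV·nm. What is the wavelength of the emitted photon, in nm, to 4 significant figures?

1945 nm

ΔE = 13.60 × (1/4² − 1/8²) = 13.60 × 0.04688 = 0.6375 eV.
λ = hc/ΔE = 1240 / 0.6375 = 1945 nm.
This line belongs to the Brackett series.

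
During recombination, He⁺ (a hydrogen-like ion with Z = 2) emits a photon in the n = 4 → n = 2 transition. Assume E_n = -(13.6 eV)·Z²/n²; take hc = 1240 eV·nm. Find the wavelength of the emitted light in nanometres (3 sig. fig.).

122 nm

For Z = 2 the level energies scale as Z², so the effective Rydberg energy is 13.6 × 4 = 54.40 eV.
ΔE = 54.40 × (1/2² − 1/4²) = 54.40 × 0.1875 = 10.20 eV.
λ = hc/ΔE = 1240 / 10.20 = 122 nm.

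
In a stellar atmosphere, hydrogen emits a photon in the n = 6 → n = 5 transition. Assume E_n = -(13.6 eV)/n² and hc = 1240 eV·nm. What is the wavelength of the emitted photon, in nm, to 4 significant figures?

7460 nm

ΔE = 13.60 × (1/5² − 1/6²) = 13.60 × 0.01222 = 0.1662 eV.
λ = hc/ΔE = 1240 / 0.1662 = 7460 nm.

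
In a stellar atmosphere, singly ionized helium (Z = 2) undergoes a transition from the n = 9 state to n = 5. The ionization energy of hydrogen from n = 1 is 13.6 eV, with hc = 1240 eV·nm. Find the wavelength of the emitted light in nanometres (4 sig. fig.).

For Z = 2 the level energies scale as Z², so the effective Rydberg energy is 13.6 × 4 = 54.40 eV.
ΔE = 54.40 × (1/5² − 1/9²) = 54.40 × 0.02765 = 1.504 eV.
λ = hc/ΔE = 1240 / 1.504 = 824.3 nm.

824.3 nm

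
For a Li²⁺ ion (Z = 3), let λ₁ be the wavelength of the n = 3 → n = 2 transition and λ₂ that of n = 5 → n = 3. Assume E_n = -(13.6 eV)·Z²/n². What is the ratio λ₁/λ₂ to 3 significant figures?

λ ∝ 1/ΔE ∝ 1/(1/n_f² − 1/n_i²), and the Z² and hc factors cancel in the ratio.
λ₁/λ₂ = (1/3² − 1/5²)/(1/2² − 1/3²) = 0.07111/0.1389 = 0.512.

0.512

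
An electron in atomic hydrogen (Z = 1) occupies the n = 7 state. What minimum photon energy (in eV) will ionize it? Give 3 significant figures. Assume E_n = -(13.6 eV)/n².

0.278 eV

E_7 = −13.60/49 = −0.278 eV, so ionization (to E = 0) requires 0.278 eV.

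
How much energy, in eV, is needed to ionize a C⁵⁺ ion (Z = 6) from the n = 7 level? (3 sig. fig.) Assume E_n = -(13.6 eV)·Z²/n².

9.99 eV

E_n = −13.6 Z²/n² = −489.6/n² eV for Z = 6.
E_7 = −489.6/49 = −9.99 eV, so ionization (to E = 0) requires 9.99 eV.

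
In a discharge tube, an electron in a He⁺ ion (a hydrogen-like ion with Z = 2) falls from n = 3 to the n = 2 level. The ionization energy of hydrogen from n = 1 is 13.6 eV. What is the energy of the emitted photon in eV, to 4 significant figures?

7.556 eV

The Bohr energies scale as Z², so for Z = 2: E_n = −54.40/n² eV.
E_3 = −54.40/9 = −6.044 eV and E_2 = −54.40/4 = −13.60 eV.
The photon energy is |E_3 − E_2| = 7.556 eV.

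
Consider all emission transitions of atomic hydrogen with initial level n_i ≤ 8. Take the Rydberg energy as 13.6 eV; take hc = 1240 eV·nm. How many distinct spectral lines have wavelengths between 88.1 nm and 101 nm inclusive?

5

Enumerate all n_i → n_f pairs with 1 ≤ n_f < n_i ≤ 8 and compute λ = 1240 / [13.6·1·(1/n_f² − 1/n_i²)].
Lines falling in [88.1, 101] nm: 8→1 (92.62 nm), 7→1 (93.08 nm), 6→1 (93.78 nm), 5→1 (94.98 nm), 4→1 (97.25 nm).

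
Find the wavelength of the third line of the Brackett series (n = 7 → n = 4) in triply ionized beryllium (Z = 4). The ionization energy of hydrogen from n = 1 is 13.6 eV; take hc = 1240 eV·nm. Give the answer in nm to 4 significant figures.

135.4 nm

The Brackett series terminates on n_f = 4; the third line has n_i = 4+3 = 7.
ΔE = 217.6 × (1/4² − 1/7²) = 9.159 eV.
λ = 1240 / 9.159 = 135.4 nm.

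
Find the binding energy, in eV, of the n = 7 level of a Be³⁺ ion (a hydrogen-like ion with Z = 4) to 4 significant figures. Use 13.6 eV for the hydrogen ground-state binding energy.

E_n = −13.6 Z²/n² = −217.6/n² eV for Z = 4.
E_7 = −217.6/49 = −4.441 eV, so ionization (to E = 0) requires 4.441 eV.

4.441 eV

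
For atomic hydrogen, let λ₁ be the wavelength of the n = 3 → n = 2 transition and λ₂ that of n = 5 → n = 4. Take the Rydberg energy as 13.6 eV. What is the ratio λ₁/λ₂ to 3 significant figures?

0.162

λ ∝ 1/ΔE ∝ 1/(1/n_f² − 1/n_i²), and the Z² and hc factors cancel in the ratio.
λ₁/λ₂ = (1/4² − 1/5²)/(1/2² − 1/3²) = 0.02250/0.1389 = 0.162.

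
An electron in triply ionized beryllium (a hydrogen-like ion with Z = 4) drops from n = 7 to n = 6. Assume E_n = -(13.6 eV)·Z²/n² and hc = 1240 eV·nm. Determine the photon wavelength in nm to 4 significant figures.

For Z = 4 the level energies scale as Z², so the effective Rydberg energy is 13.6 × 16 = 217.6 eV.
ΔE = 217.6 × (1/6² − 1/7²) = 217.6 × 0.007370 = 1.604 eV.
λ = hc/ΔE = 1240 / 1.604 = 773.2 nm.

773.2 nm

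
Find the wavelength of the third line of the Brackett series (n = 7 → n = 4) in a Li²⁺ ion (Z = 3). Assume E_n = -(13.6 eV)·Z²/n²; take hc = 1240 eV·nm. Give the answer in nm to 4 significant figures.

The Brackett series terminates on n_f = 4; the third line has n_i = 4+3 = 7.
ΔE = 122.4 × (1/4² − 1/7²) = 5.152 eV.
λ = 1240 / 5.152 = 240.7 nm.

240.7 nm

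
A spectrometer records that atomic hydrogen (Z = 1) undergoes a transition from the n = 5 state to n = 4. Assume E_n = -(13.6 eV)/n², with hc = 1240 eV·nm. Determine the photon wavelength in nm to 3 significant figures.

4050 nm

ΔE = 13.60 × (1/4² − 1/5²) = 13.60 × 0.02250 = 0.3060 eV.
λ = hc/ΔE = 1240 / 0.3060 = 4050 nm.
This line belongs to the Brackett series.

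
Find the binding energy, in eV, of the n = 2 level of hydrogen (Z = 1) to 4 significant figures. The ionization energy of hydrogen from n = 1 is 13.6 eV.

E_2 = −13.60/4 = −3.400 eV, so ionization (to E = 0) requires 3.400 eV.

3.400 eV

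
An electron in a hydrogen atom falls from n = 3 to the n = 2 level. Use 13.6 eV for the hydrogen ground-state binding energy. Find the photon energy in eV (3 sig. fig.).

1.89 eV

E_3 = −13.60/9 = −1.511 eV and E_2 = −13.60/4 = −3.400 eV.
The photon energy is |E_3 − E_2| = 1.89 eV.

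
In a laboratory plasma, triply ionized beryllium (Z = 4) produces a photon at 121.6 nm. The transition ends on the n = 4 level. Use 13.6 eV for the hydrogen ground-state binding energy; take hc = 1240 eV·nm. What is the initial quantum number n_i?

The photon energy is ΔE = hc/λ = 1240 / 121.6 = 10.20 eV.
With Z = 4, ΔE = 217.6 × (1/n_f² − 1/n_i²), so 1/n_f² − 1/n_i² = 0.04686.
With n_f = 4: 1/n_i² = 1/16 − 0.04686 = 0.01564, so n_i ≈ 8.00.

n_i = 8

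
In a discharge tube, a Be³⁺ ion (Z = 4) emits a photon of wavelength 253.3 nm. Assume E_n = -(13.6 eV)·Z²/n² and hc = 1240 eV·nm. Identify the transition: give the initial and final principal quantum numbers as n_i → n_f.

The photon energy is ΔE = hc/λ = 1240 / 253.3 = 4.895 eV.
With Z = 4, ΔE = 217.6 × (1/n_f² − 1/n_i²), so 1/n_f² − 1/n_i² = 0.02250.
Trying n_f = 4 gives 1/n_i² = 0.04000, i.e. n_i ≈ 5; this pair matches.

n_i = 5, n_f = 4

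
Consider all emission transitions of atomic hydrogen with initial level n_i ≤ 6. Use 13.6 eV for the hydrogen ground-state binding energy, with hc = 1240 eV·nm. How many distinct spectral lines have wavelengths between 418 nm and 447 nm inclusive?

1

Enumerate all n_i → n_f pairs with 1 ≤ n_f < n_i ≤ 6 and compute λ = 1240 / [13.6·1·(1/n_f² − 1/n_i²)].
Lines falling in [418, 447] nm: 5→2 (434.2 nm).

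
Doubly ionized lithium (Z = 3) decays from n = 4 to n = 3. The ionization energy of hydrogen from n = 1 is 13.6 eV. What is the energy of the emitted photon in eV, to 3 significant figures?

5.95 eV

The Bohr energies scale as Z², so for Z = 3: E_n = −122.4/n² eV.
E_4 = −122.4/16 = −7.650 eV and E_3 = −122.4/9 = −13.60 eV.
The photon energy is |E_4 − E_3| = 5.95 eV.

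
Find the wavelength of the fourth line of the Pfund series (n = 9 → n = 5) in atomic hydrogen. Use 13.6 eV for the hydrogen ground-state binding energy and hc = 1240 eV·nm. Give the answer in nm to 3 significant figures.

The Pfund series terminates on n_f = 5; the fourth line has n_i = 5+4 = 9.
ΔE = 13.60 × (1/5² − 1/9²) = 0.3761 eV.
λ = 1240 / 0.3761 = 3300 nm.

3300 nm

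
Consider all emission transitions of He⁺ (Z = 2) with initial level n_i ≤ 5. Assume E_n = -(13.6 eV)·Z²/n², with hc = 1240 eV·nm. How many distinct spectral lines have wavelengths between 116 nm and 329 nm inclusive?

3

Enumerate all n_i → n_f pairs with 1 ≤ n_f < n_i ≤ 5 and compute λ = 1240 / [13.6·4·(1/n_f² − 1/n_i²)].
Lines falling in [116, 329] nm: 4→2 (121.6 nm), 3→2 (164.1 nm), 5→3 (320.5 nm).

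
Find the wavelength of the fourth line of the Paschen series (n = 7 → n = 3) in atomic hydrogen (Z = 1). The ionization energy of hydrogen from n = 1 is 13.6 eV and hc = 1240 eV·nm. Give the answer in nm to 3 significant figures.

The Paschen series terminates on n_f = 3; the fourth line has n_i = 3+4 = 7.
ΔE = 13.60 × (1/3² − 1/7²) = 1.234 eV.
λ = 1240 / 1.234 = 1010 nm.

1010 nm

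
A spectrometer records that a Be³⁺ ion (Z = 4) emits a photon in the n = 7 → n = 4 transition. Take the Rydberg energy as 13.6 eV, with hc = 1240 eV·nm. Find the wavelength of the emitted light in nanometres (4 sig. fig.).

For Z = 4 the level energies scale as Z², so the effective Rydberg energy is 13.6 × 16 = 217.6 eV.
ΔE = 217.6 × (1/4² − 1/7²) = 217.6 × 0.04209 = 9.159 eV.
λ = hc/ΔE = 1240 / 9.159 = 135.4 nm.

135.4 nm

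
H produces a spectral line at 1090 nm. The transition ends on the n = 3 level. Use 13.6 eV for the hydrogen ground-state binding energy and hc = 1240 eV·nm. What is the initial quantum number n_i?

The photon energy is ΔE = hc/λ = 1240 / 1090 = 1.138 eV.
With Z = 1, ΔE = 13.60 × (1/n_f² − 1/n_i²), so 1/n_f² − 1/n_i² = 0.08365.
With n_f = 3: 1/n_i² = 1/9 − 0.08365 = 0.02746, so n_i ≈ 6.03.

n_i = 6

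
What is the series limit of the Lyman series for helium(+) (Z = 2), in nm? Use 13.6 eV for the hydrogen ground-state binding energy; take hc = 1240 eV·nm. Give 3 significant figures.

22.8 nm

The Lyman series has lower level n_f = 1; the series limit corresponds to n_i → ∞.
ΔE_max = 13.6 × 4 / 1² = 54.40 eV.
λ_min = 1240 / 54.40 = 22.8 nm.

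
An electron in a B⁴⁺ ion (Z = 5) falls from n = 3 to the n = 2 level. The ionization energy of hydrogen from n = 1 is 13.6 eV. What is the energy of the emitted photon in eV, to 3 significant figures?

47.2 eV

The Bohr energies scale as Z², so for Z = 5: E_n = −340.0/n² eV.
E_3 = −340.0/9 = −37.78 eV and E_2 = −340.0/4 = −85.00 eV.
The photon energy is |E_3 − E_2| = 47.2 eV.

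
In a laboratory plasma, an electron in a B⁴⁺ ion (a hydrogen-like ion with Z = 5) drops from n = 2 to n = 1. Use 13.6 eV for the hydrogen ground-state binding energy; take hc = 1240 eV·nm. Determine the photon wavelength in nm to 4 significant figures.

For Z = 5 the level energies scale as Z², so the effective Rydberg energy is 13.6 × 25 = 340.0 eV.
ΔE = 340.0 × (1/1² − 1/2²) = 340.0 × 0.7500 = 255.0 eV.
λ = hc/ΔE = 1240 / 255.0 = 4.863 nm.

4.863 nm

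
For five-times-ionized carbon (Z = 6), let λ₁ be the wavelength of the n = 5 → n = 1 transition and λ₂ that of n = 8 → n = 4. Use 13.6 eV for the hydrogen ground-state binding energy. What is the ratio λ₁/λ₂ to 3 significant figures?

λ ∝ 1/ΔE ∝ 1/(1/n_f² − 1/n_i²), and the Z² and hc factors cancel in the ratio.
λ₁/λ₂ = (1/4² − 1/8²)/(1/1² − 1/5²) = 0.04688/0.9600 = 0.0488.

0.0488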